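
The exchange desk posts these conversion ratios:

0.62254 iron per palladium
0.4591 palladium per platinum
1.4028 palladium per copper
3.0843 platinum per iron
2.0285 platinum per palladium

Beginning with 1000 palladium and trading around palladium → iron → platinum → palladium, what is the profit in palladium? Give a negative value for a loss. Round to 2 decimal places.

1000 palladium × 0.62254 = 622.54 iron
622.54 iron × 3.0843 = 1920.100122 platinum
1920.100122 platinum × 0.4591 = 881.5179660102 palladium
Net change: 881.5179660102 − 1000 = -118.4820339898 palladium

-118.48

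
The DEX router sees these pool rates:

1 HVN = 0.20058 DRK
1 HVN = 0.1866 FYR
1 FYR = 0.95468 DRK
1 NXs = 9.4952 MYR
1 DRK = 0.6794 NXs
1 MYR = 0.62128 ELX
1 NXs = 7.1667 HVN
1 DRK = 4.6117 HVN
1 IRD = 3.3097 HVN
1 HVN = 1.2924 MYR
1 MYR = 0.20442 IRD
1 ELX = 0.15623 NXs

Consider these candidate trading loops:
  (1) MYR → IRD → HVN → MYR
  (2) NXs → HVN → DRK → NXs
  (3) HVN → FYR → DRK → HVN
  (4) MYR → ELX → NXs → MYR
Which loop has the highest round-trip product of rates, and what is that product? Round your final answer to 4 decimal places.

(1) 0.20442 × 3.3097 × 1.2924 = 0.87440
(2) 7.1667 × 0.20058 × 0.6794 = 0.97664
(3) 0.1866 × 0.95468 × 4.6117 = 0.82154
(4) 0.62128 × 0.15623 × 9.4952 = 0.92163
Highest is cycle (2) at 0.9766 (≤1, no arbitrage).

0.9766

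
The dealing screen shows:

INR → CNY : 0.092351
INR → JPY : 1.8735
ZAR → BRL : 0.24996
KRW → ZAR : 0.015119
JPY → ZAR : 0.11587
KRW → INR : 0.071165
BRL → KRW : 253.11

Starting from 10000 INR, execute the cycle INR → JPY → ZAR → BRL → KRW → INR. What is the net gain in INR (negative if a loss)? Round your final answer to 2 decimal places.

10000 INR × 1.8735 = 18735 JPY
18735 JPY × 0.11587 = 2170.82445 ZAR
2170.82445 ZAR × 0.24996 = 542.619279522 BRL
542.619279522 BRL × 253.11 = 137342.36583981342 KRW
137342.36583981342 KRW × 0.071165 = 9773.9694649903220343 INR
Net change: 9773.9694649903220343 − 10000 = -226.0305350096779657 INR

-226.03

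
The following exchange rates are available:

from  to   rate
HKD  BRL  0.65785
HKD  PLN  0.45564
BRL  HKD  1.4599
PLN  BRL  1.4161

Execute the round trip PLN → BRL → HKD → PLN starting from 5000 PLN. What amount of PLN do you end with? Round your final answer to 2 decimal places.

4709.87

5000 PLN × 1.4161 = 7080.5 BRL
7080.5 BRL × 1.4599 = 10336.82195 HKD
10336.82195 HKD × 0.45564 = 4709.869553298 PLN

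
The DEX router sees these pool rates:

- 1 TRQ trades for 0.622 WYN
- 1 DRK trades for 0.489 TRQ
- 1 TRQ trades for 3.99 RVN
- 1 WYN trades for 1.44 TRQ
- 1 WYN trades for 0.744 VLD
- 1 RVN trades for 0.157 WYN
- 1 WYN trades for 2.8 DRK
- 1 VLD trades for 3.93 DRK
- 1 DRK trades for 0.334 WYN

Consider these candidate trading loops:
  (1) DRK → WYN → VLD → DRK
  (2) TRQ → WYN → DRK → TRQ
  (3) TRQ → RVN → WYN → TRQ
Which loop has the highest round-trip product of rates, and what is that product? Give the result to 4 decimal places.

0.9766

(1) 0.334 × 0.744 × 3.93 = 0.97659
(2) 0.622 × 2.8 × 0.489 = 0.85164
(3) 3.99 × 0.157 × 1.44 = 0.90206
Highest is cycle (1) at 0.9766 (≤1, no arbitrage).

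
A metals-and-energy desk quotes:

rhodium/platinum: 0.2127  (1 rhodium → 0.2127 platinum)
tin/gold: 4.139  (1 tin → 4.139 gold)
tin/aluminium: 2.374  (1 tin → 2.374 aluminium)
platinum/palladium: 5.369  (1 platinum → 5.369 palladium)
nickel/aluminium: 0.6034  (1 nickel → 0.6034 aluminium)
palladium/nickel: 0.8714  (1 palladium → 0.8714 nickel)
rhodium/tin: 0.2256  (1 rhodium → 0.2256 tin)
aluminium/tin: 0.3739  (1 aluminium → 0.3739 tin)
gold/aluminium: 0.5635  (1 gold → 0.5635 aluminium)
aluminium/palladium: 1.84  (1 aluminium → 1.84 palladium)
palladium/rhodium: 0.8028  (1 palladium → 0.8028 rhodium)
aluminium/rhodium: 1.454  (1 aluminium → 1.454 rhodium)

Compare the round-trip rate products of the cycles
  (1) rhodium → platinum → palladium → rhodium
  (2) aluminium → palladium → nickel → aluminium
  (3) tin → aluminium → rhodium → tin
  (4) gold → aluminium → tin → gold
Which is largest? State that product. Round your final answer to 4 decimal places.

(1) 0.2127 × 5.369 × 0.8028 = 0.91679
(2) 1.84 × 0.8714 × 0.6034 = 0.96748
(3) 2.374 × 1.454 × 0.2256 = 0.77873
(4) 0.5635 × 0.3739 × 4.139 = 0.87206
Highest is cycle (2) at 0.9675 (≤1, no arbitrage).

0.9675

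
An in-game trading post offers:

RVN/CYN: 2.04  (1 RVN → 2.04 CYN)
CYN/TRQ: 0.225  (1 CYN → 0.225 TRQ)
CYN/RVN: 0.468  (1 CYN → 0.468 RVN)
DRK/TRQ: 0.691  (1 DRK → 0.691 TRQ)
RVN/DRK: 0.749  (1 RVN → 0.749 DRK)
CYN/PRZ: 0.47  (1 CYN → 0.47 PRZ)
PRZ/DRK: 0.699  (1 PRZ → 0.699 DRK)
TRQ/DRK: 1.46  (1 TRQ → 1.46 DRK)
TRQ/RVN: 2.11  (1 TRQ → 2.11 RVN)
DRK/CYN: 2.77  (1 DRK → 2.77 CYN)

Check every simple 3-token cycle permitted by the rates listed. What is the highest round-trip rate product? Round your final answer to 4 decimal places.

TRQ→RVN→DRK→TRQ: 2.11 × 0.749 × 0.691 = 1.09205
DRK→CYN→RVN→DRK: 2.77 × 0.468 × 0.749 = 0.97097
TRQ→RVN→CYN→TRQ: 2.11 × 2.04 × 0.225 = 0.96849
DRK→CYN→PRZ→DRK: 2.77 × 0.47 × 0.699 = 0.91003
TRQ→DRK→CYN→TRQ: 1.46 × 2.77 × 0.225 = 0.90995
Maximum is TRQ→RVN→DRK→TRQ at 1.0920; arbitrage exists.

1.0920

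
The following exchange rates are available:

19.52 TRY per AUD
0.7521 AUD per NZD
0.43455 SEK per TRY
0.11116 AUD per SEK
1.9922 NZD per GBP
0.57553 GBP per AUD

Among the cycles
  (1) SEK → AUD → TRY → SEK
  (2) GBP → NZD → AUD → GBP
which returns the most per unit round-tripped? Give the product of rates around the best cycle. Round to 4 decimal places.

0.9429

(1) 0.11116 × 19.52 × 0.43455 = 0.94291
(2) 1.9922 × 0.7521 × 0.57553 = 0.86234
Highest is cycle (1) at 0.9429 (≤1, no arbitrage).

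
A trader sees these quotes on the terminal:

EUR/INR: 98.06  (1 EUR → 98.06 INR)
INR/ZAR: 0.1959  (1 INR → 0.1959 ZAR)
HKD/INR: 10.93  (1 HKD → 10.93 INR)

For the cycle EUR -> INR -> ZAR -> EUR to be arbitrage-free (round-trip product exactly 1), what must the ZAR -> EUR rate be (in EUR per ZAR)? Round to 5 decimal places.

0.05206

Known legs of the cycle: 98.06 × 0.1959 = 19.209954
For no arbitrage the full-cycle product must be 1, so the missing rate is 1 / 19.209954 ≈ 0.0520563.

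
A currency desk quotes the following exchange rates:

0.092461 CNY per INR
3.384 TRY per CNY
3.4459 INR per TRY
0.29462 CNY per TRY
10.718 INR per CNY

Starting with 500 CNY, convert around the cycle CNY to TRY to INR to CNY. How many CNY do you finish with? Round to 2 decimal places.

500 CNY × 3.384 = 1692 TRY
1692 TRY × 3.4459 = 5830.4628 INR
5830.4628 INR × 0.092461 = 539.0904209508 CNY

539.09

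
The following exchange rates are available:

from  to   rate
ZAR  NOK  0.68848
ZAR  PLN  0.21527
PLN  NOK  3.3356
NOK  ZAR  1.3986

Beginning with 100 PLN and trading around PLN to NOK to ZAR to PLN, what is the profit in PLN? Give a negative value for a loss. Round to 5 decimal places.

100 PLN × 3.3356 = 333.56 NOK
333.56 NOK × 1.3986 = 466.517016 ZAR
466.517016 ZAR × 0.21527 = 100.42711803432 PLN
Net change: 100.42711803432 − 100 = 0.42711803432 PLN

0.42712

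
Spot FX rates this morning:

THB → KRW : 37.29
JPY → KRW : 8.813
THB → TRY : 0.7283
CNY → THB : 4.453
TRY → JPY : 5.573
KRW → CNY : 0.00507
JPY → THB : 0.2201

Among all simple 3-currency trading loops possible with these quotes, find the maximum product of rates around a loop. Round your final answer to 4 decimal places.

THB→TRY→JPY→THB: 0.7283 × 5.573 × 0.2201 = 0.89335
THB→KRW→CNY→THB: 37.29 × 0.00507 × 4.453 = 0.84189
Maximum is THB→TRY→JPY→THB at 0.8933; no arbitrage — every cycle loses value.

0.8933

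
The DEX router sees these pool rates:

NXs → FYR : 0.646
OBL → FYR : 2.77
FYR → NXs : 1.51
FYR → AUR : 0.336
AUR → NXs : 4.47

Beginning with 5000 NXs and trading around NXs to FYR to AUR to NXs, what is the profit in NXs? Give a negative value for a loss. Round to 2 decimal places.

-148.80

5000 NXs × 0.646 = 3230 FYR
3230 FYR × 0.336 = 1085.28 AUR
1085.28 AUR × 4.47 = 4851.2016 NXs
Net change: 4851.2016 − 5000 = -148.7984 NXs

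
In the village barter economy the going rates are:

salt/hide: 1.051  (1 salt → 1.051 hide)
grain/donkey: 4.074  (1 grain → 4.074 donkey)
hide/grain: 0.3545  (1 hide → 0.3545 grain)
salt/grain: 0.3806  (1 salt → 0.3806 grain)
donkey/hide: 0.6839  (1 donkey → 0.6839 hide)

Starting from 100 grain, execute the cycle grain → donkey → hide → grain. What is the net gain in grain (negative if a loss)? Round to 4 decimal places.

100 grain × 4.074 = 407.4 donkey
407.4 donkey × 0.6839 = 278.62086 hide
278.62086 hide × 0.3545 = 98.77109487 grain
Net change: 98.77109487 − 100 = -1.22890513 grain

-1.2289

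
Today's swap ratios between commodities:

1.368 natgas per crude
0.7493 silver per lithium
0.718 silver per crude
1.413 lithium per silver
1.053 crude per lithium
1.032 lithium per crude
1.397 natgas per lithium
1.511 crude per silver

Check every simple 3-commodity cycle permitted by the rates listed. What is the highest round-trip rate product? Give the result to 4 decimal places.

crude→lithium→silver→crude: 1.032 × 0.7493 × 1.511 = 1.16842
crude→silver→lithium→crude: 0.718 × 1.413 × 1.053 = 1.06830
Maximum is crude→lithium→silver→crude at 1.1684; arbitrage exists.

1.1684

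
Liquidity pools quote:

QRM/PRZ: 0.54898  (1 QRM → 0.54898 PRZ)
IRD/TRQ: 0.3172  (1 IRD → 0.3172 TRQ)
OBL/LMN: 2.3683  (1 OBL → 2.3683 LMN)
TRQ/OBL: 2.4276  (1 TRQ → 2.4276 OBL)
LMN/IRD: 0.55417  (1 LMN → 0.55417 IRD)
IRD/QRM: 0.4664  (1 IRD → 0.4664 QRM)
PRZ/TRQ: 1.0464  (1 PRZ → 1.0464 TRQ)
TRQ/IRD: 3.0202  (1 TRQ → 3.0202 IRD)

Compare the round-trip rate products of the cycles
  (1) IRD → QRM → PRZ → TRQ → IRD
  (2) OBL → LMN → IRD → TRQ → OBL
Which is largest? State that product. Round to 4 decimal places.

1.0106

(1) 0.4664 × 0.54898 × 1.0464 × 3.0202 = 0.80919
(2) 2.3683 × 0.55417 × 0.3172 × 2.4276 = 1.01062
Highest is cycle (2) at 1.0106 (>1, arbitrage).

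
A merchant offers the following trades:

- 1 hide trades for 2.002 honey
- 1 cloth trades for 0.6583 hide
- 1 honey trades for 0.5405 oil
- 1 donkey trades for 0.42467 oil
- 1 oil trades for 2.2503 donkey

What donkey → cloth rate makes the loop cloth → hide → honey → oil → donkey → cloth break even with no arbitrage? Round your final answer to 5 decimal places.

Known legs of the cycle: 0.6583 × 2.002 × 0.5405 × 2.2503 = 1.60296502535169
For no arbitrage the full-cycle product must be 1, so the missing rate is 1 / 1.60296502535169 ≈ 0.6238439.

0.62384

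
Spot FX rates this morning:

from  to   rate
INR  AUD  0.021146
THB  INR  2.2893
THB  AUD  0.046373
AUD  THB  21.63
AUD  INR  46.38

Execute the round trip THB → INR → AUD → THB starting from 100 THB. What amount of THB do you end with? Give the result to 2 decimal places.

100 THB × 2.2893 = 228.93 INR
228.93 INR × 0.021146 = 4.84095378 AUD
4.84095378 AUD × 21.63 = 104.7098302614 THB

104.71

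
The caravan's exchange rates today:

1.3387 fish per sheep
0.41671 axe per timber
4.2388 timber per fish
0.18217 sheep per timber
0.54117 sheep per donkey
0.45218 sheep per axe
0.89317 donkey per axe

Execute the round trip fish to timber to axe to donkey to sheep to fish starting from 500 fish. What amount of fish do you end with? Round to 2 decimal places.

571.48

500 fish × 4.2388 = 2119.4 timber
2119.4 timber × 0.41671 = 883.175174 axe
883.175174 axe × 0.89317 = 788.82557016158 donkey
788.82557016158 donkey × 0.54117 = 426.8887338043422486 sheep
426.8887338043422486 sheep × 1.3387 = 571.47594794387296820082 fish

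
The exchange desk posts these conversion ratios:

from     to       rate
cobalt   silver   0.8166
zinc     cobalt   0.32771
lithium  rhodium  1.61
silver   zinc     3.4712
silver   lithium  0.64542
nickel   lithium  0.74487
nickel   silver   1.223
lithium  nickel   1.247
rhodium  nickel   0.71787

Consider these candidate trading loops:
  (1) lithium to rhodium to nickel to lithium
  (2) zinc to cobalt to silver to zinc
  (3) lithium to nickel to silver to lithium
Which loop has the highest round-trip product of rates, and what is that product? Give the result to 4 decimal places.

(1) 1.61 × 0.71787 × 0.74487 = 0.86090
(2) 0.32771 × 0.8166 × 3.4712 = 0.92892
(3) 1.247 × 1.223 × 0.64542 = 0.98432
Highest is cycle (3) at 0.9843 (≤1, no arbitrage).

0.9843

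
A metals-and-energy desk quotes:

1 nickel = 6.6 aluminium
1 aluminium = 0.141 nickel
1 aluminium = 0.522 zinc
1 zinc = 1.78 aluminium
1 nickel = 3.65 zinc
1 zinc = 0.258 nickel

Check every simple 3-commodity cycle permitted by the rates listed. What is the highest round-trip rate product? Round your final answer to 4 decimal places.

nickel→zinc→aluminium→nickel: 3.65 × 1.78 × 0.141 = 0.91608
nickel→aluminium→zinc→nickel: 6.6 × 0.522 × 0.258 = 0.88886
Maximum is nickel→zinc→aluminium→nickel at 0.9161; no arbitrage — every cycle loses value.

0.9161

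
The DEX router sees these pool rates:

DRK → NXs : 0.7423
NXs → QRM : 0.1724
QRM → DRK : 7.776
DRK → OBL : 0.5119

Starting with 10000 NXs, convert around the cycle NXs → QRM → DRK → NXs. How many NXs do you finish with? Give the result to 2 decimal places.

10000 NXs × 0.1724 = 1724 QRM
1724 QRM × 7.776 = 13405.824 DRK
13405.824 DRK × 0.7423 = 9951.1431552 NXs

9951.14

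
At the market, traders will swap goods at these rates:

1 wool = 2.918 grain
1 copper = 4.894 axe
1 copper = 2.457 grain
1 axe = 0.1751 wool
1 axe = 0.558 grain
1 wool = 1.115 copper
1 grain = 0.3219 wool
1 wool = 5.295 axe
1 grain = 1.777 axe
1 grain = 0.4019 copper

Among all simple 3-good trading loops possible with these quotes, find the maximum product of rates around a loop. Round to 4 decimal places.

grain→copper→axe→grain: 0.4019 × 4.894 × 0.558 = 1.09753
wool→copper→axe→wool: 1.115 × 4.894 × 0.1751 = 0.95549
wool→axe→grain→wool: 5.295 × 0.558 × 0.3219 = 0.95109
wool→grain→axe→wool: 2.918 × 1.777 × 0.1751 = 0.90794
wool→copper→grain→wool: 1.115 × 2.457 × 0.3219 = 0.88186
Maximum is grain→copper→axe→grain at 1.0975; arbitrage exists.

1.0975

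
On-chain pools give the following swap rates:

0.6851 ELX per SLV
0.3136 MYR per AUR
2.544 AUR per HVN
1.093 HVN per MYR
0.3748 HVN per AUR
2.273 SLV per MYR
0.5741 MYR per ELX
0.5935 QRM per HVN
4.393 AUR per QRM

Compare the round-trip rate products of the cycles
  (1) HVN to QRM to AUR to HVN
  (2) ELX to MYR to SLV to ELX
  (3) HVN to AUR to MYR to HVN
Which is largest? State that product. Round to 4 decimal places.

(1) 0.5935 × 4.393 × 0.3748 = 0.97720
(2) 0.5741 × 2.273 × 0.6851 = 0.89401
(3) 2.544 × 0.3136 × 1.093 = 0.87199
Highest is cycle (1) at 0.9772 (≤1, no arbitrage).

0.9772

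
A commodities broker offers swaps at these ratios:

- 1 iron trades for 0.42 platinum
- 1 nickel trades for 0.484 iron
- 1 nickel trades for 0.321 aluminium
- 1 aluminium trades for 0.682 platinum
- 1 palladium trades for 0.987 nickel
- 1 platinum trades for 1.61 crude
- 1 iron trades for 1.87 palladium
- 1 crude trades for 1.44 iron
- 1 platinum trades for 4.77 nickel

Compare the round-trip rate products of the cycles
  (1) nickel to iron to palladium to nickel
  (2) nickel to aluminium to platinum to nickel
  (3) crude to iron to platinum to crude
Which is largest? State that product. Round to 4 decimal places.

1.0443

(1) 0.484 × 1.87 × 0.987 = 0.89331
(2) 0.321 × 0.682 × 4.77 = 1.04426
(3) 1.44 × 0.42 × 1.61 = 0.97373
Highest is cycle (2) at 1.0443 (>1, arbitrage).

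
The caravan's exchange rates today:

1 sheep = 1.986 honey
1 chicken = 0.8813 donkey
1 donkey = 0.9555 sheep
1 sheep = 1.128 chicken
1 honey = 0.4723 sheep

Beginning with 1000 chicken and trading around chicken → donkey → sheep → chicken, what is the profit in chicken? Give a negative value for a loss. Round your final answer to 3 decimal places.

-50.131

1000 chicken × 0.8813 = 881.3 donkey
881.3 donkey × 0.9555 = 842.08215 sheep
842.08215 sheep × 1.128 = 949.8686652 chicken
Net change: 949.8686652 − 1000 = -50.1313348 chicken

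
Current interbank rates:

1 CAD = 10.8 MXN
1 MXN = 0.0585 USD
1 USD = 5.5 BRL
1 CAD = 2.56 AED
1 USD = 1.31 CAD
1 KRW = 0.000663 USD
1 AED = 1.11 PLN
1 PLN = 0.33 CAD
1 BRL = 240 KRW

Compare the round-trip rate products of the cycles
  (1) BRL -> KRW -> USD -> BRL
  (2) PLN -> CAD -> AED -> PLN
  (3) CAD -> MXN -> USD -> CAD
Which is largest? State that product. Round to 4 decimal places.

0.9377

(1) 240 × 0.000663 × 5.5 = 0.87516
(2) 0.33 × 2.56 × 1.11 = 0.93773
(3) 10.8 × 0.0585 × 1.31 = 0.82766
Highest is cycle (2) at 0.9377 (≤1, no arbitrage).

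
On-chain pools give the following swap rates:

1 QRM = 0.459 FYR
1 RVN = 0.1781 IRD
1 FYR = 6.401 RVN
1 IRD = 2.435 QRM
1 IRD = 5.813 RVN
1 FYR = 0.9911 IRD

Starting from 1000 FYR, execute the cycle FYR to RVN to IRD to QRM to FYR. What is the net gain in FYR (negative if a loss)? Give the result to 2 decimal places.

1000 FYR × 6.401 = 6401 RVN
6401 RVN × 0.1781 = 1140.0181 IRD
1140.0181 IRD × 2.435 = 2775.9440735 QRM
2775.9440735 QRM × 0.459 = 1274.1583297365 FYR
Net change: 1274.1583297365 − 1000 = 274.1583297365 FYR

274.16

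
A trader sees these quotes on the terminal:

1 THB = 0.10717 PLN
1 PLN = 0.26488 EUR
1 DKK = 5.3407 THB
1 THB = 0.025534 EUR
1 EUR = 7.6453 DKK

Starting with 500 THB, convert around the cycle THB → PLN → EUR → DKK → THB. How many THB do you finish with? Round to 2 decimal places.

579.54

500 THB × 0.10717 = 53.585 PLN
53.585 PLN × 0.26488 = 14.1935948 EUR
14.1935948 EUR × 7.6453 = 108.51429032444 DKK
108.51429032444 DKK × 5.3407 = 579.542270335736708 THB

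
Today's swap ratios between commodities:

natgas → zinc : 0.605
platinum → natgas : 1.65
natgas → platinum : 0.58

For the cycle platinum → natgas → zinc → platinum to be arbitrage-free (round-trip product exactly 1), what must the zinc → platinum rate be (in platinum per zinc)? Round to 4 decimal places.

Known legs of the cycle: 1.65 × 0.605 = 0.99825
For no arbitrage the full-cycle product must be 1, so the missing rate is 1 / 0.99825 ≈ 1.001753.

1.0018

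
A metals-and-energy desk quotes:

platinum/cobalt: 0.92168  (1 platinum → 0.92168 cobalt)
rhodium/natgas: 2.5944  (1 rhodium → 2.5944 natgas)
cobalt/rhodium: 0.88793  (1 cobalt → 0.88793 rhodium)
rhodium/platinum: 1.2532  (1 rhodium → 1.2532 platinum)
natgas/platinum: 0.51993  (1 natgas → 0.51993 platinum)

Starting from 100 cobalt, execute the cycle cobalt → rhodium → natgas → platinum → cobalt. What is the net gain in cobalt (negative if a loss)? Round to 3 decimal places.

100 cobalt × 0.88793 = 88.793 rhodium
88.793 rhodium × 2.5944 = 230.3645592 natgas
230.3645592 natgas × 0.51993 = 119.773445264856 platinum
119.773445264856 platinum × 0.92168 = 110.39278903171247808 cobalt
Net change: 110.39278903171247808 − 100 = 10.39278903171247808 cobalt

10.393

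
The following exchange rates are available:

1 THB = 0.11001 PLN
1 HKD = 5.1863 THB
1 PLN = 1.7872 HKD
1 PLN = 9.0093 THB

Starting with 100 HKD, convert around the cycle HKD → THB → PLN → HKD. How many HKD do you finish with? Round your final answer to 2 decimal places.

100 HKD × 5.1863 = 518.63 THB
518.63 THB × 0.11001 = 57.0544863 PLN
57.0544863 PLN × 1.7872 = 101.96777791536 HKD

101.97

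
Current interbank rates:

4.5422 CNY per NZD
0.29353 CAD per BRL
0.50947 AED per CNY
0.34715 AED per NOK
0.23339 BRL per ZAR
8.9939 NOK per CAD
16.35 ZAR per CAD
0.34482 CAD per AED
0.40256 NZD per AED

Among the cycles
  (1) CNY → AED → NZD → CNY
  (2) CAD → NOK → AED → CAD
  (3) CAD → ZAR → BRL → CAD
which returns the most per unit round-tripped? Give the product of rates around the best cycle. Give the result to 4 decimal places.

(1) 0.50947 × 0.40256 × 4.5422 = 0.93157
(2) 8.9939 × 0.34715 × 0.34482 = 1.07661
(3) 16.35 × 0.23339 × 0.29353 = 1.12009
Highest is cycle (3) at 1.1201 (>1, arbitrage).

1.1201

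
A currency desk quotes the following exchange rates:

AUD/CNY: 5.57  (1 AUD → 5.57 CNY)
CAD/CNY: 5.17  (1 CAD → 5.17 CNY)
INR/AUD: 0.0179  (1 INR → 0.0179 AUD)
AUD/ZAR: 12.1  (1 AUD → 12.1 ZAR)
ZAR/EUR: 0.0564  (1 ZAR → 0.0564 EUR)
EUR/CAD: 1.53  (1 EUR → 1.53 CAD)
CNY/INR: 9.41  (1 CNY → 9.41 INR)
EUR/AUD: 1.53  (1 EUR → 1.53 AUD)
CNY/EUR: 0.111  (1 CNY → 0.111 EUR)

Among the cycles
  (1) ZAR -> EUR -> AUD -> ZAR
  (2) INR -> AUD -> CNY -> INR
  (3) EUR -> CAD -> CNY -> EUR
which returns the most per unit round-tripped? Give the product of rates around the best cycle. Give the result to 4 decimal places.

1.0441

(1) 0.0564 × 1.53 × 12.1 = 1.04413
(2) 0.0179 × 5.57 × 9.41 = 0.93821
(3) 1.53 × 5.17 × 0.111 = 0.87802
Highest is cycle (1) at 1.0441 (>1, arbitrage).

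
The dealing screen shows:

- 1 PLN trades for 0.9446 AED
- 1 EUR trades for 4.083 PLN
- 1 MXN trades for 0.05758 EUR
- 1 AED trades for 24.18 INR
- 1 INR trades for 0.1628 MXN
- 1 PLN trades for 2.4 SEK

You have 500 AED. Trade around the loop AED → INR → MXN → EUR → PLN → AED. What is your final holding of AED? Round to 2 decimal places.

500 AED × 24.18 = 12090 INR
12090 INR × 0.1628 = 1968.252 MXN
1968.252 MXN × 0.05758 = 113.33195016 EUR
113.33195016 EUR × 4.083 = 462.73435250328 PLN
462.73435250328 PLN × 0.9446 = 437.098869374598288 AED

437.10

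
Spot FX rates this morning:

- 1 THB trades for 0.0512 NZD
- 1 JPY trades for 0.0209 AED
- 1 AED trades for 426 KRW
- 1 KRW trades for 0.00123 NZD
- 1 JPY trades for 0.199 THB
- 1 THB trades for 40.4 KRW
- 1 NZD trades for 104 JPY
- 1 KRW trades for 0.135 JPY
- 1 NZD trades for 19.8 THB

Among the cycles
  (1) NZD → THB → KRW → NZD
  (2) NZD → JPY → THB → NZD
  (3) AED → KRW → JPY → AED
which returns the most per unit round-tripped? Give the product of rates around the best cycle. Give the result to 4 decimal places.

1.2020

(1) 19.8 × 40.4 × 0.00123 = 0.98390
(2) 104 × 0.199 × 0.0512 = 1.05964
(3) 426 × 0.135 × 0.0209 = 1.20196
Highest is cycle (3) at 1.2020 (>1, arbitrage).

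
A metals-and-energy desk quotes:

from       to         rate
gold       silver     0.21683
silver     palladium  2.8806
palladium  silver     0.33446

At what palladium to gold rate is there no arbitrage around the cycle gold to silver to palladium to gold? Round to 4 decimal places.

1.6010

Known legs of the cycle: 0.21683 × 2.8806 = 0.624600498
For no arbitrage the full-cycle product must be 1, so the missing rate is 1 / 0.624600498 ≈ 1.601023.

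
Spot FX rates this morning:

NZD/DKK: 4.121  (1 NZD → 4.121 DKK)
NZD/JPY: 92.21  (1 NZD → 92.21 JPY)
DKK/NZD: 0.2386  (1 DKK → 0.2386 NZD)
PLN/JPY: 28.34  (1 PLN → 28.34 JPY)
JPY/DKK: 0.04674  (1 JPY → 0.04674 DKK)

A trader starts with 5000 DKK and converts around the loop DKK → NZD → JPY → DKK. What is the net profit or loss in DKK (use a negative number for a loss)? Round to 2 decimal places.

5000 DKK × 0.2386 = 1193 NZD
1193 NZD × 92.21 = 110006.53 JPY
110006.53 JPY × 0.04674 = 5141.7052122 DKK
Net change: 5141.7052122 − 5000 = 141.7052122 DKK

141.71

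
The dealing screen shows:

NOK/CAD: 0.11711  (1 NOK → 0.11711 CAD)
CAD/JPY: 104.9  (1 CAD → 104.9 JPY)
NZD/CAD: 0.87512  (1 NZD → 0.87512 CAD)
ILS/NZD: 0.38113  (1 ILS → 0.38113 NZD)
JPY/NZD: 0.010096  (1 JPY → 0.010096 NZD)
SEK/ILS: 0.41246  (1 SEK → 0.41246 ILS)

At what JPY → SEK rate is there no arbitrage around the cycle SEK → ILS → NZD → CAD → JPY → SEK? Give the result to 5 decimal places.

0.06930

Known legs of the cycle: 0.41246 × 0.38113 × 0.87512 × 104.9 = 14.4310545993174224
For no arbitrage the full-cycle product must be 1, so the missing rate is 1 / 14.4310545993174224 ≈ 0.0692950.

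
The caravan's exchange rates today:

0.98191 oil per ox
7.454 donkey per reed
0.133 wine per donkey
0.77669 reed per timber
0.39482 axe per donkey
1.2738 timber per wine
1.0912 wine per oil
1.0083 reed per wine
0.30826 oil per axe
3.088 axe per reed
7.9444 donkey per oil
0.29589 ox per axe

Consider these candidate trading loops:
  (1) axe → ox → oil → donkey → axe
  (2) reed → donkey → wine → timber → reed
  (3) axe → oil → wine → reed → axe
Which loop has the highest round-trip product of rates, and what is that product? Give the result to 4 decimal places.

1.0473

(1) 0.29589 × 0.98191 × 7.9444 × 0.39482 = 0.91130
(2) 7.454 × 0.133 × 1.2738 × 0.77669 = 0.98082
(3) 0.30826 × 1.0912 × 1.0083 × 3.088 = 1.04734
Highest is cycle (3) at 1.0473 (>1, arbitrage).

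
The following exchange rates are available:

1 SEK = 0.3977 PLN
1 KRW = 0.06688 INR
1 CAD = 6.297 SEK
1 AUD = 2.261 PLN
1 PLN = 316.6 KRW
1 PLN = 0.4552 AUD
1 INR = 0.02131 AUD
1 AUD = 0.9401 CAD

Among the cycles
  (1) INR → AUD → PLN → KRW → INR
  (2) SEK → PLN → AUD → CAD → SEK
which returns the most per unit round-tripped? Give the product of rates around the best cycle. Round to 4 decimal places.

1.0717

(1) 0.02131 × 2.261 × 316.6 × 0.06688 = 1.02021
(2) 0.3977 × 0.4552 × 0.9401 × 6.297 = 1.07168
Highest is cycle (2) at 1.0717 (>1, arbitrage).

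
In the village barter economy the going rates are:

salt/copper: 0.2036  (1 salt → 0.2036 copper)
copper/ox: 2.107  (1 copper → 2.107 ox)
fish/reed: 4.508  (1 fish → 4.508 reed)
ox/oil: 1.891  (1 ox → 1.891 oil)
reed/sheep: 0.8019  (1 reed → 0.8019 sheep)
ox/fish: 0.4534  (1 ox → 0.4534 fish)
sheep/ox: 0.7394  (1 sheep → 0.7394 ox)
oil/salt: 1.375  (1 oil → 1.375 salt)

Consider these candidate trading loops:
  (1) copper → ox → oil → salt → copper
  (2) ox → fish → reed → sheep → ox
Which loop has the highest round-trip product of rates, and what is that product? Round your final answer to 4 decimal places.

1.2119

(1) 2.107 × 1.891 × 1.375 × 0.2036 = 1.11542
(2) 0.4534 × 4.508 × 0.8019 × 0.7394 = 1.21190
Highest is cycle (2) at 1.2119 (>1, arbitrage).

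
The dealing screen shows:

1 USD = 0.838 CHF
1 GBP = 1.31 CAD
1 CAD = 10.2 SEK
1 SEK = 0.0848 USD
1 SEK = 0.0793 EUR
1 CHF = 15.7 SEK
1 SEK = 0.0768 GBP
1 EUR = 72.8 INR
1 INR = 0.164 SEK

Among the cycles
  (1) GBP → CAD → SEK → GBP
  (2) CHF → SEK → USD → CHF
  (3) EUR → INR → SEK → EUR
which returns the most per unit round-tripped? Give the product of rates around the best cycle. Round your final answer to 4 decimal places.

(1) 1.31 × 10.2 × 0.0768 = 1.02620
(2) 15.7 × 0.0848 × 0.838 = 1.11568
(3) 72.8 × 0.164 × 0.0793 = 0.94678
Highest is cycle (2) at 1.1157 (>1, arbitrage).

1.1157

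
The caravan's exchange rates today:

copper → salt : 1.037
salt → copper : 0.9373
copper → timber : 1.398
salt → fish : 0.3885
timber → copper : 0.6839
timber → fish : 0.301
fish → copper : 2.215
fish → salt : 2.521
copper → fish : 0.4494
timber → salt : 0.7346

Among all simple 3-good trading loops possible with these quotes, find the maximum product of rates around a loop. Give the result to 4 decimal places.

salt→copper→fish→salt: 0.9373 × 0.4494 × 2.521 = 1.06190
salt→copper→timber→salt: 0.9373 × 1.398 × 0.7346 = 0.96258
copper→timber→fish→copper: 1.398 × 0.301 × 2.215 = 0.93207
salt→fish→copper→salt: 0.3885 × 2.215 × 1.037 = 0.89237
Maximum is salt→copper→fish→salt at 1.0619; arbitrage exists.

1.0619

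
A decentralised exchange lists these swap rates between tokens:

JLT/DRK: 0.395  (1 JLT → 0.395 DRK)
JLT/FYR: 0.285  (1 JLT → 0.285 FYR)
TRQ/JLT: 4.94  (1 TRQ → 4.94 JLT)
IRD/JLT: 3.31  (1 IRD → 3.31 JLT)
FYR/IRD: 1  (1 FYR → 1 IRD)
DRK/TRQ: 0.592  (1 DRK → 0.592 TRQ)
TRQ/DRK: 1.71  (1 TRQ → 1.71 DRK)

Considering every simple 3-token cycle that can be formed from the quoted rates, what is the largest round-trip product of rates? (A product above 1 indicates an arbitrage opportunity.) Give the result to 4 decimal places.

JLT→DRK→TRQ→JLT: 0.395 × 0.592 × 4.94 = 1.15517
IRD→JLT→FYR→IRD: 3.31 × 0.285 × 1 = 0.94335
Maximum is JLT→DRK→TRQ→JLT at 1.1552; arbitrage exists.

1.1552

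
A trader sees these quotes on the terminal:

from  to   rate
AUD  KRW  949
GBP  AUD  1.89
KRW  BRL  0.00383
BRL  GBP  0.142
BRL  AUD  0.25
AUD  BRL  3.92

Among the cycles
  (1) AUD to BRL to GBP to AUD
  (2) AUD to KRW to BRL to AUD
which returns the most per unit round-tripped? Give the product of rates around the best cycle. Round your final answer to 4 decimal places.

1.0520

(1) 3.92 × 0.142 × 1.89 = 1.05205
(2) 949 × 0.00383 × 0.25 = 0.90867
Highest is cycle (1) at 1.0520 (>1, arbitrage).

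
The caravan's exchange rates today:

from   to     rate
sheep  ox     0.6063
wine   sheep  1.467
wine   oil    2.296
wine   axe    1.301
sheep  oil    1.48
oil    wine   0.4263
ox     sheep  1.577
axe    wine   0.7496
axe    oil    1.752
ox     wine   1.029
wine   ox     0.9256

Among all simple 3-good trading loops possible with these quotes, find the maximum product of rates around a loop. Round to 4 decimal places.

oil→wine→axe→oil: 0.4263 × 1.301 × 1.752 = 0.97169
oil→wine→sheep→oil: 0.4263 × 1.467 × 1.48 = 0.92557
sheep→ox→wine→sheep: 0.6063 × 1.029 × 1.467 = 0.91524
Maximum is oil→wine→axe→oil at 0.9717; no arbitrage — every cycle loses value.

0.9717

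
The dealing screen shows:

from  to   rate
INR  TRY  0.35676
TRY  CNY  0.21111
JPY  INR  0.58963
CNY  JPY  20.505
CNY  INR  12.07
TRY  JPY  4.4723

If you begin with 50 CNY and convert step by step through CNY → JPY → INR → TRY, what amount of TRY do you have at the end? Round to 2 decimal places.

50 CNY × 20.505 = 1025.25 JPY
1025.25 JPY × 0.58963 = 604.5181575 INR
604.5181575 INR × 0.35676 = 215.6678978697 TRY

215.67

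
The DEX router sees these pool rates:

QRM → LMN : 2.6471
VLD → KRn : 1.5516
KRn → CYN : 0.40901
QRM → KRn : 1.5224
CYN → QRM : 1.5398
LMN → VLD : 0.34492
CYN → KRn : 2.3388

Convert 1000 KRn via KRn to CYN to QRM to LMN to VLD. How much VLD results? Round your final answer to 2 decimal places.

575.03

1000 KRn × 0.40901 = 409.01 CYN
409.01 CYN × 1.5398 = 629.793598 QRM
629.793598 QRM × 2.6471 = 1667.1266332658 LMN
1667.1266332658 LMN × 0.34492 = 575.025318346039736 VLD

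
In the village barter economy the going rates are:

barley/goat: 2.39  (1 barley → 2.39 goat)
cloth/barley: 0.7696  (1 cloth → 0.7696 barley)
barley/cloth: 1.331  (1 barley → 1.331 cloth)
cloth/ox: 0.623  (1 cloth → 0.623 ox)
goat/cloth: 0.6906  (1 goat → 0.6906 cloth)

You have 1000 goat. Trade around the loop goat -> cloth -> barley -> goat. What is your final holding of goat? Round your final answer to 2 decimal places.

1270.25

1000 goat × 0.6906 = 690.6 cloth
690.6 cloth × 0.7696 = 531.48576 barley
531.48576 barley × 2.39 = 1270.2509664 goat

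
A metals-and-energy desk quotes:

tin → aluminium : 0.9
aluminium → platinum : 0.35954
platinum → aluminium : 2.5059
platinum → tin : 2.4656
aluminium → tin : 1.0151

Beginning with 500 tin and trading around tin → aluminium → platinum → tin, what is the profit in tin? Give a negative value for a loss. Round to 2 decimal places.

-101.08

500 tin × 0.9 = 450 aluminium
450 aluminium × 0.35954 = 161.793 platinum
161.793 platinum × 2.4656 = 398.9168208 tin
Net change: 398.9168208 − 500 = -101.0831792 tin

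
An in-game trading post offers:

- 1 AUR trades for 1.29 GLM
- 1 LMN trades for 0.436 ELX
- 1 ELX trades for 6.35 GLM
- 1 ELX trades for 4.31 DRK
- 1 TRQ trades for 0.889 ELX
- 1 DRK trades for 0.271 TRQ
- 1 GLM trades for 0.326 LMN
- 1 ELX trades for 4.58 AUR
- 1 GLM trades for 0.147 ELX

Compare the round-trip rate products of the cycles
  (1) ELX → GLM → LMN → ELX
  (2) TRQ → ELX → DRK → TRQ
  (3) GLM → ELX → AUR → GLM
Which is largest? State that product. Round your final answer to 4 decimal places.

1.0384

(1) 6.35 × 0.326 × 0.436 = 0.90256
(2) 0.889 × 4.31 × 0.271 = 1.03836
(3) 0.147 × 4.58 × 1.29 = 0.86851
Highest is cycle (2) at 1.0384 (>1, arbitrage).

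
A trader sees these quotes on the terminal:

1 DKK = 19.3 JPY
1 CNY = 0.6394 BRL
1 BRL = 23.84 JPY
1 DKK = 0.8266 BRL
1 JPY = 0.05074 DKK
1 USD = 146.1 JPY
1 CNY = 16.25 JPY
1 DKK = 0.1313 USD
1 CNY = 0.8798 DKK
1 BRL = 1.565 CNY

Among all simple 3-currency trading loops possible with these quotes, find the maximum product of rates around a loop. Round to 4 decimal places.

1.1381

BRL→CNY→DKK→BRL: 1.565 × 0.8798 × 0.8266 = 1.13813
JPY→DKK→BRL→JPY: 0.05074 × 0.8266 × 23.84 = 0.99989
USD→JPY→DKK→USD: 146.1 × 0.05074 × 0.1313 = 0.97334
Maximum is BRL→CNY→DKK→BRL at 1.1381; arbitrage exists.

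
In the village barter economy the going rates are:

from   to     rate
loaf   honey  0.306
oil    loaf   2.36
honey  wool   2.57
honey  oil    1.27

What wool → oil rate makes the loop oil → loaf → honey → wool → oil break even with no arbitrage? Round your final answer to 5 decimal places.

Known legs of the cycle: 2.36 × 0.306 × 2.57 = 1.8559512
For no arbitrage the full-cycle product must be 1, so the missing rate is 1 / 1.8559512 ≈ 0.5388073.

0.53881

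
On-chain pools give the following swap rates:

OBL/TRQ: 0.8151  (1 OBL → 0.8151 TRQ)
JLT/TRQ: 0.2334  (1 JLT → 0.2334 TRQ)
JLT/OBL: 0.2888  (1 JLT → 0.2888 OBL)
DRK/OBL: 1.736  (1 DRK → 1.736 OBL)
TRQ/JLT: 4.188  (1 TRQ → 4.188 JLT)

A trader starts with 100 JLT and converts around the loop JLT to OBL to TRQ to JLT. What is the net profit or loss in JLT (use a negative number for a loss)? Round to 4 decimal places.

100 JLT × 0.2888 = 28.88 OBL
28.88 OBL × 0.8151 = 23.540088 TRQ
23.540088 TRQ × 4.188 = 98.585888544 JLT
Net change: 98.585888544 − 100 = -1.414111456 JLT

-1.4141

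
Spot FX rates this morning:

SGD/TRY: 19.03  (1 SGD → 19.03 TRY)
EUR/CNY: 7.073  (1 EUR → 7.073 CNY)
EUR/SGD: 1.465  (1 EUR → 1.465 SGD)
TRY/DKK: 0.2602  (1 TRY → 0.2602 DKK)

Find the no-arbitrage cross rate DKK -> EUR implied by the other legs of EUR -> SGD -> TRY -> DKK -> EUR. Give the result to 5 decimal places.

0.13785

Known legs of the cycle: 1.465 × 19.03 × 0.2602 = 7.25410279
For no arbitrage the full-cycle product must be 1, so the missing rate is 1 / 7.25410279 ≈ 0.1378530.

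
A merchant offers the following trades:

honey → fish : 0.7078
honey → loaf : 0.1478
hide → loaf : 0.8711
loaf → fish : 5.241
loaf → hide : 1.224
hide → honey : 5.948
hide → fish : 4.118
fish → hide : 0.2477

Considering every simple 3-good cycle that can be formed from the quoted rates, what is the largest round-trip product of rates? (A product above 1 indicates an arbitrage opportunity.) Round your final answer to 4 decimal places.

hide→loaf→fish→hide: 0.8711 × 5.241 × 0.2477 = 1.13086
hide→honey→loaf→hide: 5.948 × 0.1478 × 1.224 = 1.07604
hide→honey→fish→hide: 5.948 × 0.7078 × 0.2477 = 1.04282
Maximum is hide→loaf→fish→hide at 1.1309; arbitrage exists.

1.1309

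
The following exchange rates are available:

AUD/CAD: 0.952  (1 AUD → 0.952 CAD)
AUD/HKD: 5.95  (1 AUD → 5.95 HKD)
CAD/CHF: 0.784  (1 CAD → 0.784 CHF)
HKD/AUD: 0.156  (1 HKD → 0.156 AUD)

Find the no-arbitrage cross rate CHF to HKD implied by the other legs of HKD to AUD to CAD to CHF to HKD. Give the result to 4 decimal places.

8.5886

Known legs of the cycle: 0.156 × 0.952 × 0.784 = 0.116433408
For no arbitrage the full-cycle product must be 1, so the missing rate is 1 / 0.116433408 ≈ 8.588600.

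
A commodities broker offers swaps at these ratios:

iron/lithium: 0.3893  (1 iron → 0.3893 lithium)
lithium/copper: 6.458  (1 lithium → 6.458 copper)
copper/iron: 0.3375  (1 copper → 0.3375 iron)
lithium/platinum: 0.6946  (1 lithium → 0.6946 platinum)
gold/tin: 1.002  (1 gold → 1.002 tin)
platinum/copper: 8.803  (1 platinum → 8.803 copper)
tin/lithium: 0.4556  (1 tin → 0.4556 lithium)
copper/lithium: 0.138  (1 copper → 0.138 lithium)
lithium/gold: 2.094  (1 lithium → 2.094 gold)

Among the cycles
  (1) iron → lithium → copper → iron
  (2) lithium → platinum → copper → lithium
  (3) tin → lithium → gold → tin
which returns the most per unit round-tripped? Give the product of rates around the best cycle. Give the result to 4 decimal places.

(1) 0.3893 × 6.458 × 0.3375 = 0.84851
(2) 0.6946 × 8.803 × 0.138 = 0.84381
(3) 0.4556 × 2.094 × 1.002 = 0.95593
Highest is cycle (3) at 0.9559 (≤1, no arbitrage).

0.9559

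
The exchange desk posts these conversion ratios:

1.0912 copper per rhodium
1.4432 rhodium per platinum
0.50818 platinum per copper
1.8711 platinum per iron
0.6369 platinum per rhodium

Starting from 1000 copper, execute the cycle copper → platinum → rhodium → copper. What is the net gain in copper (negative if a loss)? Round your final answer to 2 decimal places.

-199.71

1000 copper × 0.50818 = 508.18 platinum
508.18 platinum × 1.4432 = 733.405376 rhodium
733.405376 rhodium × 1.0912 = 800.2919462912 copper
Net change: 800.2919462912 − 1000 = -199.7080537088 copper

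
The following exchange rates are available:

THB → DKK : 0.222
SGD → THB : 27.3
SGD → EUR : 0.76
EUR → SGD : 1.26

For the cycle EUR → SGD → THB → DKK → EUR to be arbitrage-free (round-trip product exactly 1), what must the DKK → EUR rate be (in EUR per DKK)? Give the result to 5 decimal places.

Known legs of the cycle: 1.26 × 27.3 × 0.222 = 7.636356
For no arbitrage the full-cycle product must be 1, so the missing rate is 1 / 7.636356 ≈ 0.1309525.

0.13095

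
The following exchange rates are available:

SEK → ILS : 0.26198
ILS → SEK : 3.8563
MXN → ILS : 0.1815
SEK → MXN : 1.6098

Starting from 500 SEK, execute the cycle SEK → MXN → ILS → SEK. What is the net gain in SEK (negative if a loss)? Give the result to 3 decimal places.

500 SEK × 1.6098 = 804.9 MXN
804.9 MXN × 0.1815 = 146.08935 ILS
146.08935 ILS × 3.8563 = 563.364360405 SEK
Net change: 563.364360405 − 500 = 63.364360405 SEK

63.364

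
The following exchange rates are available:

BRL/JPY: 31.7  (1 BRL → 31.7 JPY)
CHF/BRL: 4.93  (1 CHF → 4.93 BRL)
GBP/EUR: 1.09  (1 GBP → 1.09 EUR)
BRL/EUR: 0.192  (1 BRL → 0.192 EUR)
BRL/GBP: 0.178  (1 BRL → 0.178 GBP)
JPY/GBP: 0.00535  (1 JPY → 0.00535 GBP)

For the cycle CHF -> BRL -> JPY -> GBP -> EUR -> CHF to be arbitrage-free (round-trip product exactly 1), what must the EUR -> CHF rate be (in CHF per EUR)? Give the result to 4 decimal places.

Known legs of the cycle: 4.93 × 31.7 × 0.00535 × 1.09 = 0.9113526515
For no arbitrage the full-cycle product must be 1, so the missing rate is 1 / 0.9113526515 ≈ 1.097270.

1.0973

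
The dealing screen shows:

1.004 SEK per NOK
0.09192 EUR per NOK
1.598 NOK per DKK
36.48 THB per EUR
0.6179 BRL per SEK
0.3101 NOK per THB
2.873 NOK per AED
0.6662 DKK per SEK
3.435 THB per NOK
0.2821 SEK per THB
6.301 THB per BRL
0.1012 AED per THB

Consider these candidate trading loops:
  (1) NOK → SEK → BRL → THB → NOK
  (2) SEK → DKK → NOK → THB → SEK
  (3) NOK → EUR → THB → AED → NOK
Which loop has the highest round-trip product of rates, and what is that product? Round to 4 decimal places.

1.2122

(1) 1.004 × 0.6179 × 6.301 × 0.3101 = 1.21217
(2) 0.6662 × 1.598 × 3.435 × 0.2821 = 1.03160
(3) 0.09192 × 36.48 × 0.1012 × 2.873 = 0.97495
Highest is cycle (1) at 1.2122 (>1, arbitrage).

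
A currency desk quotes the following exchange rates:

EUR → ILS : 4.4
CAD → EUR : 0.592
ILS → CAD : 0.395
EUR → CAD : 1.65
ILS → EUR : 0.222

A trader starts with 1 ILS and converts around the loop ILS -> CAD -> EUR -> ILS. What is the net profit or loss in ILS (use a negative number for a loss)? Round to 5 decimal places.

0.02890

1 ILS × 0.395 = 0.395 CAD
0.395 CAD × 0.592 = 0.23384 EUR
0.23384 EUR × 4.4 = 1.028896 ILS
Net change: 1.028896 − 1 = 0.028896 ILS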